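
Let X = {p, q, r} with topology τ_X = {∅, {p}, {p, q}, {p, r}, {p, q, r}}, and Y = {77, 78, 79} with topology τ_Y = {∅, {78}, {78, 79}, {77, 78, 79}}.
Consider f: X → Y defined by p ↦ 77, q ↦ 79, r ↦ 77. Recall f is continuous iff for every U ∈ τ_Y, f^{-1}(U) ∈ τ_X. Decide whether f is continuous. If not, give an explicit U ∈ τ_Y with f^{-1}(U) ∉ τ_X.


f is NOT continuous.

Compute f^{-1}(U) for each U ∈ τ_Y:
  U = ∅: f^{-1}(U) = ∅ ∈ τ_X ✓.
  U = {78}: f^{-1}(U) = ∅ ∈ τ_X ✓.
  U = {78, 79}: f^{-1}(U) = {q} ∉ τ_X ✗.
  U = {77, 78, 79}: f^{-1}(U) = {p, q, r} ∈ τ_X ✓.
Found U = {78, 79} with f^{-1}(U) = {q} not in τ_X. Therefore f is NOT continuous.


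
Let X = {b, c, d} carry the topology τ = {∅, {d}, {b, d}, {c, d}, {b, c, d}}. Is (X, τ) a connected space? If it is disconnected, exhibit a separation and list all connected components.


(X, τ) is connected.

Find clopen sets (U ∈ τ with X ∖ U ∈ τ):
  U = ∅, X ∖ U = {b, c, d} — both open, so U is clopen.
  U = {b, c, d}, X ∖ U = ∅ — both open, so U is clopen.
Only trivial clopens (∅ and X) exist, so (X, τ) is connected.
Compute connected components by grouping points that agree on all clopens:
  component: {b, c, d}


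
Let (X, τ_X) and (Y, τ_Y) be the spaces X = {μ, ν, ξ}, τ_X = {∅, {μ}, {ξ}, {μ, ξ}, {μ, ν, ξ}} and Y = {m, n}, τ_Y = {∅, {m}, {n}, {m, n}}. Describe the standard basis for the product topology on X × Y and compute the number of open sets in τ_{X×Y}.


Basis B = {∅ × ∅, {μ} × {m}, {μ} × {n}, {ξ} × {m}, {ξ} × {n}, {μ} × {m, n}, {μ, ξ} × {m}, {μ, ξ} × {n}, {ξ} × {m, n}, {μ, ν, ξ} × {m}, {μ, ν, ξ} × {n}, {μ, ξ} × {m, n}, {μ, ν, ξ} × {m, n}}; |τ_{X×Y}| = 25.

Enumerate products U × V with U ∈ τ_X, V ∈ τ_Y (deduplicated):
  ∅ × ∅ = {} (∅)
  {μ} × {m} = {(μ,m)}
  {μ} × {n} = {(μ,n)}
  {ξ} × {m} = {(ξ,m)}
  {ξ} × {n} = {(ξ,n)}
  {μ} × {m, n} = {(μ,m), (μ,n)}
  {μ, ξ} × {m} = {(μ,m), (ξ,m)}
  {μ, ξ} × {n} = {(μ,n), (ξ,n)}
  {ξ} × {m, n} = {(ξ,m), (ξ,n)}
  {μ, ν, ξ} × {m} = {(μ,m), (ν,m), (ξ,m)}
  {μ, ν, ξ} × {n} = {(μ,n), (ν,n), (ξ,n)}
  {μ, ξ} × {m, n} = {(μ,m), (μ,n), (ξ,m), (ξ,n)}
  {μ, ν, ξ} × {m, n} = {(μ,m), (μ,n), (ν,m), (ν,n), (ξ,m), (ξ,n)}
These 13 distinct sets form the basis B.
Close under arbitrary unions to get τ_{X×Y}; counting gives |τ_{X×Y}| = 25.


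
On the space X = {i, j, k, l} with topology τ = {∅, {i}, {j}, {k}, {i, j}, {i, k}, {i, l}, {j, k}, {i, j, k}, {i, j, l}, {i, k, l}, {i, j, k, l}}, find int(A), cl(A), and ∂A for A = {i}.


int(A) = {i}, cl(A) = {i, l}, ∂A = {l}.

Closed sets in (X, τ) are complements of opens:
  closed(X, τ) = {∅, {j}, {k}, {l}, {i, l}, {j, k}, {j, l}, {k, l}, {i, j, l}, {i, k, l}, {j, k, l}, {i, j, k, l}}.
int(A) = ⋃ {U ∈ τ : U ⊆ A}. Opens contained in A: ∅, {i}.
Taking the union of these: int(A) = {i}.
cl(A) = ⋂ {C closed : A ⊆ C}. Closed sets containing A: {i, l}, {i, j, l}, {i, k, l}, {i, j, k, l}.
Intersecting these: cl(A) = {i, l}.
∂A = cl(A) ∖ int(A) = {i, l} ∖ {i} = {l}.


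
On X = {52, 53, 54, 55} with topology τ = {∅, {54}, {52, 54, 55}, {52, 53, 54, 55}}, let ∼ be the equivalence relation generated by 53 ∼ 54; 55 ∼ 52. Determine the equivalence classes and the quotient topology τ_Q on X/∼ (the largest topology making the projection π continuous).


X/∼ = {[52=55], [53=54]}; |τ_Q| = 2.

Equivalence classes: [52=55], [53=54].
Quotient map π: X → X/∼ sends 52 ↦ [52=55], 53 ↦ [53=54], 54 ↦ [53=54], 55 ↦ [52=55].
For each subset V ⊆ X/∼, compute π^{-1}(V) ⊆ X and check whether π^{-1}(V) ∈ τ. V is open in τ_Q iff π^{-1}(V) ∈ τ.
  V = {}: π^{-1}(V) = ∅ ∈ τ ✓.
  V = {[52=55]}: π^{-1}(V) = {52, 55} ∉ τ ✗.
  V = {[53=54]}: π^{-1}(V) = {53, 54} ∉ τ ✗.
  V = {[52=55], [53=54]}: π^{-1}(V) = {52, 53, 54, 55} ∈ τ ✓.
Open sets in the quotient: τ_Q = {{}, {[52=55], [53=54]}} (2 elements).


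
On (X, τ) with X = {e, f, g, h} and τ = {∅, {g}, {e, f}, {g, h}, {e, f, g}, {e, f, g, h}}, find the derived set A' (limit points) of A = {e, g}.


A' = {f, h}

For each x ∈ X, list the open sets U ∈ τ with x ∈ U, then check whether U ∩ (A ∖ {x}) ≠ ∅ for every such U.
  x = e: open {e, f} ∋ x has {e, f} ∩ (A ∖ {e}) = ∅, so x is NOT a limit point.
  x = f: opens ∋ x are {e, f}, {e, f, g}, {e, f, g, h}; each meets A ∖ {f}, so x IS a limit point.
  x = g: open {g} ∋ x has {g} ∩ (A ∖ {g}) = ∅, so x is NOT a limit point.
  x = h: opens ∋ x are {g, h}, {e, f, g, h}; each meets A ∖ {h}, so x IS a limit point.
Collecting: A' = {f, h}.


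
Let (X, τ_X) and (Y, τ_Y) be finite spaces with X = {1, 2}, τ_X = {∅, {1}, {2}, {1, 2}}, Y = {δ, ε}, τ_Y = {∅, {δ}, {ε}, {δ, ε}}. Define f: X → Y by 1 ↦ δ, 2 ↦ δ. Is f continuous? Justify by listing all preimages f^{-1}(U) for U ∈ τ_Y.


f IS continuous.

Compute f^{-1}(U) for each U ∈ τ_Y:
  U = ∅: f^{-1}(U) = ∅ ∈ τ_X ✓.
  U = {δ}: f^{-1}(U) = {1, 2} ∈ τ_X ✓.
  U = {ε}: f^{-1}(U) = ∅ ∈ τ_X ✓.
  U = {δ, ε}: f^{-1}(U) = {1, 2} ∈ τ_X ✓.
Every preimage lies in τ_X, so f IS continuous.


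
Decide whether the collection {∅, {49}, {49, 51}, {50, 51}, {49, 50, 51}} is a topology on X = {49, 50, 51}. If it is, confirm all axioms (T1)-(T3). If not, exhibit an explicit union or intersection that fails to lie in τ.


τ is NOT a topology on X.

Axiom (T1): ∅ ∈ τ? Yes; X ∈ τ? Yes.
Axiom (T2/T3): check pairwise unions and intersections of members of τ.
Counterexample for (T3): {49, 51} ∩ {50, 51} = {51} ∉ τ. Therefore τ is NOT a topology.


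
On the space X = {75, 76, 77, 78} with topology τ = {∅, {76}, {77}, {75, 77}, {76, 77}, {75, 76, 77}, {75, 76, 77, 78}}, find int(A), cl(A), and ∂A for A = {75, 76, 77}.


int(A) = {75, 76, 77}, cl(A) = {75, 76, 77, 78}, ∂A = {78}.

Closed sets in (X, τ) are complements of opens:
  closed(X, τ) = {∅, {78}, {75, 78}, {76, 78}, {75, 76, 78}, {75, 77, 78}, {75, 76, 77, 78}}.
int(A) = ⋃ {U ∈ τ : U ⊆ A}. Opens contained in A: ∅, {76}, {77}, {75, 77}, {76, 77}, {75, 76, 77}.
Taking the union of these: int(A) = {75, 76, 77}.
cl(A) = ⋂ {C closed : A ⊆ C}. Closed sets containing A: {75, 76, 77, 78}.
Intersecting these: cl(A) = {75, 76, 77, 78}.
∂A = cl(A) ∖ int(A) = {75, 76, 77, 78} ∖ {75, 76, 77} = {78}.


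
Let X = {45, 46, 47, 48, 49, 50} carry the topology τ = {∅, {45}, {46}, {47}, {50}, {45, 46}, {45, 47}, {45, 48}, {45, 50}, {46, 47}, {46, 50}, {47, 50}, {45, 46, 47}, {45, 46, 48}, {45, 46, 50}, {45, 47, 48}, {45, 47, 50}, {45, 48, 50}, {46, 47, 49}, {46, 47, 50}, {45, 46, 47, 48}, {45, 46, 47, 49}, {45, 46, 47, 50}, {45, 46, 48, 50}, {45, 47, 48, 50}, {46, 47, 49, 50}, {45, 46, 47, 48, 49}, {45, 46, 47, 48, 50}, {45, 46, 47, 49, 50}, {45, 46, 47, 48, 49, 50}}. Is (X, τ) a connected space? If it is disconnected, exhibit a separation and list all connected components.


(X, τ) is disconnected; components = [{50}, {45, 48}, {46, 47, 49}].

Find clopen sets (U ∈ τ with X ∖ U ∈ τ):
  U = ∅, X ∖ U = {45, 46, 47, 48, 49, 50} — both open, so U is clopen.
  U = {50}, X ∖ U = {45, 46, 47, 48, 49} — both open, so U is clopen.
  U = {45, 48}, X ∖ U = {46, 47, 49, 50} — both open, so U is clopen.
  U = {45, 48, 50}, X ∖ U = {46, 47, 49} — both open, so U is clopen.
  U = {46, 47, 49}, X ∖ U = {45, 48, 50} — both open, so U is clopen.
  U = {46, 47, 49, 50}, X ∖ U = {45, 48} — both open, so U is clopen.
  U = {45, 46, 47, 48, 49}, X ∖ U = {50} — both open, so U is clopen.
  U = {45, 46, 47, 48, 49, 50}, X ∖ U = ∅ — both open, so U is clopen.
Nontrivial clopen(s) exist: e.g. {46, 47, 49, 50}. So (X, τ) is disconnected.
Compute connected components by grouping points that agree on all clopens:
  component: {50}
  component: {45, 48}
  component: {46, 47, 49}


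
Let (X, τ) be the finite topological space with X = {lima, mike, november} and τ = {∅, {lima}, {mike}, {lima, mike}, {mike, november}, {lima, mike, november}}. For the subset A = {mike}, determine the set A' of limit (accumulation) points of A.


A' = {november}

For each x ∈ X, list the open sets U ∈ τ with x ∈ U, then check whether U ∩ (A ∖ {x}) ≠ ∅ for every such U.
  x = lima: open {lima} ∋ x has {lima} ∩ (A ∖ {lima}) = ∅, so x is NOT a limit point.
  x = mike: open {mike} ∋ x has {mike} ∩ (A ∖ {mike}) = ∅, so x is NOT a limit point.
  x = november: opens ∋ x are {mike, november}, {lima, mike, november}; each meets A ∖ {november}, so x IS a limit point.
Collecting: A' = {november}.


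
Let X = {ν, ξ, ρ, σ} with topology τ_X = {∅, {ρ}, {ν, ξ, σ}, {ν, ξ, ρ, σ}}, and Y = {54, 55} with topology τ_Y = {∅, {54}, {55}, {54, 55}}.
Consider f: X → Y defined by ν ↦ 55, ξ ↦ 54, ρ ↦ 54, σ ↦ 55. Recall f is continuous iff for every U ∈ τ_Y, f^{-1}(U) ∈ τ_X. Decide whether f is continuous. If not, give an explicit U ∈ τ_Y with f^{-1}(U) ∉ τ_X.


f is NOT continuous.

Compute f^{-1}(U) for each U ∈ τ_Y:
  U = ∅: f^{-1}(U) = ∅ ∈ τ_X ✓.
  U = {54}: f^{-1}(U) = {ξ, ρ} ∉ τ_X ✗.
  U = {55}: f^{-1}(U) = {ν, σ} ∉ τ_X ✗.
  U = {54, 55}: f^{-1}(U) = {ν, ξ, ρ, σ} ∈ τ_X ✓.
Found U = {54} with f^{-1}(U) = {ξ, ρ} not in τ_X. Therefore f is NOT continuous.


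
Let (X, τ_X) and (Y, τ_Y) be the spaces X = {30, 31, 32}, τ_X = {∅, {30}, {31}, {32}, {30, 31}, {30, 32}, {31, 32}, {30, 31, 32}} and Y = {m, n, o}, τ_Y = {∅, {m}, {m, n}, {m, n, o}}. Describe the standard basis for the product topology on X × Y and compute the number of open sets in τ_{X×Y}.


Basis B = {∅ × ∅, {30} × {m}, {31} × {m}, {32} × {m}, {30} × {m, n}, {30, 31} × {m}, {30, 32} × {m}, {31} × {m, n}, {31, 32} × {m}, {32} × {m, n}, {30} × {m, n, o}, {30, 31, 32} × {m}, {31} × {m, n, o}, {32} × {m, n, o}, {30, 31} × {m, n}, {30, 32} × {m, n}, {31, 32} × {m, n}, {30, 31} × {m, n, o}, {30, 32} × {m, n, o}, {30, 31, 32} × {m, n}, {31, 32} × {m, n, o}, {30, 31, 32} × {m, n, o}}; |τ_{X×Y}| = 64.

Enumerate products U × V with U ∈ τ_X, V ∈ τ_Y (deduplicated):
  ∅ × ∅ = {} (∅)
  {30} × {m} = {(30,m)}
  {31} × {m} = {(31,m)}
  {32} × {m} = {(32,m)}
  {30} × {m, n} = {(30,m), (30,n)}
  {30, 31} × {m} = {(30,m), (31,m)}
  {30, 32} × {m} = {(30,m), (32,m)}
  {31} × {m, n} = {(31,m), (31,n)}
  {31, 32} × {m} = {(31,m), (32,m)}
  {32} × {m, n} = {(32,m), (32,n)}
  {30} × {m, n, o} = {(30,m), (30,n), (30,o)}
  {30, 31, 32} × {m} = {(30,m), (31,m), (32,m)}
  {31} × {m, n, o} = {(31,m), (31,n), (31,o)}
  {32} × {m, n, o} = {(32,m), (32,n), (32,o)}
  {30, 31} × {m, n} = {(30,m), (30,n), (31,m), (31,n)}
  {30, 32} × {m, n} = {(30,m), (30,n), (32,m), (32,n)}
  {31, 32} × {m, n} = {(31,m), (31,n), (32,m), (32,n)}
  {30, 31} × {m, n, o} = {(30,m), (30,n), (30,o), (31,m), (31,n), (31,o)}
  {30, 32} × {m, n, o} = {(30,m), (30,n), (30,o), (32,m), (32,n), (32,o)}
  {30, 31, 32} × {m, n} = {(30,m), (30,n), (31,m), (31,n), (32,m), (32,n)}
  {31, 32} × {m, n, o} = {(31,m), (31,n), (31,o), (32,m), (32,n), (32,o)}
  {30, 31, 32} × {m, n, o} = {(30,m), (30,n), (30,o), (31,m), (31,n), (31,o), (32,m), (32,n), (32,o)}
These 22 distinct sets form the basis B.
Close under arbitrary unions to get τ_{X×Y}; counting gives |τ_{X×Y}| = 64.


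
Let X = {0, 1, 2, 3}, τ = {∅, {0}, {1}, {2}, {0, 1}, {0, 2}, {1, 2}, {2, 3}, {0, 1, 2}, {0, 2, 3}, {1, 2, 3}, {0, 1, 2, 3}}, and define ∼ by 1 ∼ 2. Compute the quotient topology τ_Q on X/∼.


X/∼ = {[0], [1=2], [3]}; |τ_Q| = 6.

Equivalence classes: [0], [1=2], [3].
Quotient map π: X → X/∼ sends 0 ↦ [0], 1 ↦ [1=2], 2 ↦ [1=2], 3 ↦ [3].
For each subset V ⊆ X/∼, compute π^{-1}(V) ⊆ X and check whether π^{-1}(V) ∈ τ. V is open in τ_Q iff π^{-1}(V) ∈ τ.
  V = {}: π^{-1}(V) = ∅ ∈ τ ✓.
  V = {[0]}: π^{-1}(V) = {0} ∈ τ ✓.
  V = {[1=2]}: π^{-1}(V) = {1, 2} ∈ τ ✓.
  V = {[0], [1=2]}: π^{-1}(V) = {0, 1, 2} ∈ τ ✓.
  V = {[3]}: π^{-1}(V) = {3} ∉ τ ✗.
  V = {[0], [3]}: π^{-1}(V) = {0, 3} ∉ τ ✗.
  V = {[1=2], [3]}: π^{-1}(V) = {1, 2, 3} ∈ τ ✓.
  V = {[0], [1=2], [3]}: π^{-1}(V) = {0, 1, 2, 3} ∈ τ ✓.
Open sets in the quotient: τ_Q = {{}, {[0]}, {[1=2]}, {[0], [1=2]}, {[1=2], [3]}, {[0], [1=2], [3]}} (6 elements).


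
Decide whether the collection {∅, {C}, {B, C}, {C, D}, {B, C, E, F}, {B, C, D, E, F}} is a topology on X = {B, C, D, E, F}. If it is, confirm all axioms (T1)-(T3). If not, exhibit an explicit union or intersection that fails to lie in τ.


τ is NOT a topology on X.

Axiom (T1): ∅ ∈ τ? Yes; X ∈ τ? Yes.
Axiom (T2/T3): check pairwise unions and intersections of members of τ.
Counterexample for (T2): {B, C} ∪ {C, D} = {B, C, D} ∉ τ. Therefore τ is NOT a topology.


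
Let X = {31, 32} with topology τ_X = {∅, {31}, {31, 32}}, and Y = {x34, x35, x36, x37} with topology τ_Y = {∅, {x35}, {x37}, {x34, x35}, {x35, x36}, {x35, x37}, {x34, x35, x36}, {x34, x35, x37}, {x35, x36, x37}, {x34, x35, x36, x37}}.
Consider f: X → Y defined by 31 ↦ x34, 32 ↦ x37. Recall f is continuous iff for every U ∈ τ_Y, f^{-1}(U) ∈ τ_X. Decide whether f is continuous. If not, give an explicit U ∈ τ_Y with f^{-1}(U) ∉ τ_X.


f is NOT continuous.

Compute f^{-1}(U) for each U ∈ τ_Y:
  U = ∅: f^{-1}(U) = ∅ ∈ τ_X ✓.
  U = {x35}: f^{-1}(U) = ∅ ∈ τ_X ✓.
  U = {x37}: f^{-1}(U) = {32} ∉ τ_X ✗.
  U = {x34, x35}: f^{-1}(U) = {31} ∈ τ_X ✓.
  U = {x35, x36}: f^{-1}(U) = ∅ ∈ τ_X ✓.
  U = {x35, x37}: f^{-1}(U) = {32} ∉ τ_X ✗.
  U = {x34, x35, x36}: f^{-1}(U) = {31} ∈ τ_X ✓.
  U = {x34, x35, x37}: f^{-1}(U) = {31, 32} ∈ τ_X ✓.
  U = {x35, x36, x37}: f^{-1}(U) = {32} ∉ τ_X ✗.
  U = {x34, x35, x36, x37}: f^{-1}(U) = {31, 32} ∈ τ_X ✓.
Found U = {x37} with f^{-1}(U) = {32} not in τ_X. Therefore f is NOT continuous.


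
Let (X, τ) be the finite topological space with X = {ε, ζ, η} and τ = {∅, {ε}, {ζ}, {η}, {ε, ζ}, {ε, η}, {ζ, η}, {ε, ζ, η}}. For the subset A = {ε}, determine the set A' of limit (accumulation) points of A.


A' = ∅

For each x ∈ X, list the open sets U ∈ τ with x ∈ U, then check whether U ∩ (A ∖ {x}) ≠ ∅ for every such U.
  x = ε: open {ε} ∋ x has {ε} ∩ (A ∖ {ε}) = ∅, so x is NOT a limit point.
  x = ζ: open {ζ} ∋ x has {ζ} ∩ (A ∖ {ζ}) = ∅, so x is NOT a limit point.
  x = η: open {η} ∋ x has {η} ∩ (A ∖ {η}) = ∅, so x is NOT a limit point.
Collecting: A' = ∅.


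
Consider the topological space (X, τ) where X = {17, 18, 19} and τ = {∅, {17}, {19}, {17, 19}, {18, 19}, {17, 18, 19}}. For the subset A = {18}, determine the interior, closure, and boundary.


int(A) = ∅, cl(A) = {18}, ∂A = {18}.

Closed sets in (X, τ) are complements of opens:
  closed(X, τ) = {∅, {17}, {18}, {17, 18}, {18, 19}, {17, 18, 19}}.
int(A) = ⋃ {U ∈ τ : U ⊆ A}. Opens contained in A: ∅.
Taking the union of these: int(A) = ∅.
cl(A) = ⋂ {C closed : A ⊆ C}. Closed sets containing A: {18}, {17, 18}, {18, 19}, {17, 18, 19}.
Intersecting these: cl(A) = {18}.
∂A = cl(A) ∖ int(A) = {18} ∖ ∅ = {18}.


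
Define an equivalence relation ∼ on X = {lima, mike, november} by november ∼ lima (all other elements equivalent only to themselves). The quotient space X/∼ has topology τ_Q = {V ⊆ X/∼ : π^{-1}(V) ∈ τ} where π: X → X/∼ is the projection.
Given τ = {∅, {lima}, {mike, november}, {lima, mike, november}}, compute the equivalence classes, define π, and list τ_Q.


X/∼ = {[lima=november], [mike]}; |τ_Q| = 2.

Equivalence classes: [lima=november], [mike].
Quotient map π: X → X/∼ sends lima ↦ [lima=november], mike ↦ [mike], november ↦ [lima=november].
For each subset V ⊆ X/∼, compute π^{-1}(V) ⊆ X and check whether π^{-1}(V) ∈ τ. V is open in τ_Q iff π^{-1}(V) ∈ τ.
  V = {}: π^{-1}(V) = ∅ ∈ τ ✓.
  V = {[lima=november]}: π^{-1}(V) = {lima, november} ∉ τ ✗.
  V = {[mike]}: π^{-1}(V) = {mike} ∉ τ ✗.
  V = {[lima=november], [mike]}: π^{-1}(V) = {lima, mike, november} ∈ τ ✓.
Open sets in the quotient: τ_Q = {{}, {[lima=november], [mike]}} (2 elements).


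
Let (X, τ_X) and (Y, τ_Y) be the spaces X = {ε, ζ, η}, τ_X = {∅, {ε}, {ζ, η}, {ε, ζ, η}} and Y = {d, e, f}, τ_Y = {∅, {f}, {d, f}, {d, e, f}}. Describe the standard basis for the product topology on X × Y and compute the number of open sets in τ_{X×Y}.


Basis B = {∅ × ∅, {ε} × {f}, {ε} × {d, f}, {ζ, η} × {f}, {ε} × {d, e, f}, {ε, ζ, η} × {f}, {ζ, η} × {d, f}, {ε, ζ, η} × {d, f}, {ζ, η} × {d, e, f}, {ε, ζ, η} × {d, e, f}}; |τ_{X×Y}| = 16.

Enumerate products U × V with U ∈ τ_X, V ∈ τ_Y (deduplicated):
  ∅ × ∅ = {} (∅)
  {ε} × {f} = {(ε,f)}
  {ε} × {d, f} = {(ε,d), (ε,f)}
  {ζ, η} × {f} = {(ζ,f), (η,f)}
  {ε} × {d, e, f} = {(ε,d), (ε,e), (ε,f)}
  {ε, ζ, η} × {f} = {(ε,f), (ζ,f), (η,f)}
  {ζ, η} × {d, f} = {(ζ,d), (ζ,f), (η,d), (η,f)}
  {ε, ζ, η} × {d, f} = {(ε,d), (ε,f), (ζ,d), (ζ,f), (η,d), (η,f)}
  {ζ, η} × {d, e, f} = {(ζ,d), (ζ,e), (ζ,f), (η,d), (η,e), (η,f)}
  {ε, ζ, η} × {d, e, f} = {(ε,d), (ε,e), (ε,f), (ζ,d), (ζ,e), (ζ,f), (η,d), (η,e), (η,f)}
These 10 distinct sets form the basis B.
Close under arbitrary unions to get τ_{X×Y}; counting gives |τ_{X×Y}| = 16.


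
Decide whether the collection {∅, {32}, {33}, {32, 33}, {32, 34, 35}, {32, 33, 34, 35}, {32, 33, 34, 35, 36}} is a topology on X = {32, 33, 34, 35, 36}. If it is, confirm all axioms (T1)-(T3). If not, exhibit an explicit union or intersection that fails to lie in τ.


τ IS a topology on X.

Axiom (T1): ∅ ∈ τ? Yes; X ∈ τ? Yes.
Axiom (T2/T3): check pairwise unions and intersections of members of τ.
All pairwise intersections and unions checked — each lies in τ. Therefore τ satisfies (T1), (T2), (T3): it IS a topology on X.


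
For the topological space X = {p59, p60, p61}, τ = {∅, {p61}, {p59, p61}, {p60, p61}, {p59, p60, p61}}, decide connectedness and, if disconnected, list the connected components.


(X, τ) is connected.

Find clopen sets (U ∈ τ with X ∖ U ∈ τ):
  U = ∅, X ∖ U = {p59, p60, p61} — both open, so U is clopen.
  U = {p59, p60, p61}, X ∖ U = ∅ — both open, so U is clopen.
Only trivial clopens (∅ and X) exist, so (X, τ) is connected.
Compute connected components by grouping points that agree on all clopens:
  component: {p59, p60, p61}


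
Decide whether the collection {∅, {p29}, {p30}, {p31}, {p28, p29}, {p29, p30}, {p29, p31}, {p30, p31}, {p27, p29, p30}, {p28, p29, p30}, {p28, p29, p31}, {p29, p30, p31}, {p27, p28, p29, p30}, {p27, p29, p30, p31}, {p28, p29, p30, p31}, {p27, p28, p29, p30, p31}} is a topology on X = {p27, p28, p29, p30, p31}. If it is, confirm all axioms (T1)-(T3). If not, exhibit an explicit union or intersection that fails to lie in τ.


τ IS a topology on X.

Axiom (T1): ∅ ∈ τ? Yes; X ∈ τ? Yes.
Axiom (T2/T3): check pairwise unions and intersections of members of τ.
All pairwise intersections and unions checked — each lies in τ. Therefore τ satisfies (T1), (T2), (T3): it IS a topology on X.


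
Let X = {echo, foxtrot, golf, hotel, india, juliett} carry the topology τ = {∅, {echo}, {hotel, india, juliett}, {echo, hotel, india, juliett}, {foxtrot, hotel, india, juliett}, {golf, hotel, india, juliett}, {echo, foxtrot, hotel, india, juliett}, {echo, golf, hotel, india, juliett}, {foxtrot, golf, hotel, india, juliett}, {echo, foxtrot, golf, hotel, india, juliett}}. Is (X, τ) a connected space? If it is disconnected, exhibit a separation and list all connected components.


(X, τ) is disconnected; components = [{echo}, {foxtrot, golf, hotel, india, juliett}].

Find clopen sets (U ∈ τ with X ∖ U ∈ τ):
  U = ∅, X ∖ U = {echo, foxtrot, golf, hotel, india, juliett} — both open, so U is clopen.
  U = {echo}, X ∖ U = {foxtrot, golf, hotel, india, juliett} — both open, so U is clopen.
  U = {foxtrot, golf, hotel, india, juliett}, X ∖ U = {echo} — both open, so U is clopen.
  U = {echo, foxtrot, golf, hotel, india, juliett}, X ∖ U = ∅ — both open, so U is clopen.
Nontrivial clopen(s) exist: e.g. {foxtrot, golf, hotel, india, juliett}. So (X, τ) is disconnected.
Compute connected components by grouping points that agree on all clopens:
  component: {echo}
  component: {foxtrot, golf, hotel, india, juliett}


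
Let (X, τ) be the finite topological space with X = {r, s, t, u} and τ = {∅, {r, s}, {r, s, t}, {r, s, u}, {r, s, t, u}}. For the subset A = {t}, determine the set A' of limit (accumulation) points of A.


A' = ∅

For each x ∈ X, list the open sets U ∈ τ with x ∈ U, then check whether U ∩ (A ∖ {x}) ≠ ∅ for every such U.
  x = r: open {r, s} ∋ x has {r, s} ∩ (A ∖ {r}) = ∅, so x is NOT a limit point.
  x = s: open {r, s} ∋ x has {r, s} ∩ (A ∖ {s}) = ∅, so x is NOT a limit point.
  x = t: open {r, s, t} ∋ x has {r, s, t} ∩ (A ∖ {t}) = ∅, so x is NOT a limit point.
  x = u: open {r, s, u} ∋ x has {r, s, u} ∩ (A ∖ {u}) = ∅, so x is NOT a limit point.
Collecting: A' = ∅.


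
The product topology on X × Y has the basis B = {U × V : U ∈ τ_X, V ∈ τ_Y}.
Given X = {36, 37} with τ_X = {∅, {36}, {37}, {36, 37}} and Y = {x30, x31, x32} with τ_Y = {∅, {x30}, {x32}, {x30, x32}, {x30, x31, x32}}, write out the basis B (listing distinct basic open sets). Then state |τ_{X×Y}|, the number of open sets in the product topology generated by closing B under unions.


Basis B = {∅ × ∅, {36} × {x30}, {36} × {x32}, {37} × {x30}, {37} × {x32}, {36} × {x30, x32}, {36, 37} × {x30}, {36, 37} × {x32}, {37} × {x30, x32}, {36} × {x30, x31, x32}, {37} × {x30, x31, x32}, {36, 37} × {x30, x32}, {36, 37} × {x30, x31, x32}}; |τ_{X×Y}| = 25.

Enumerate products U × V with U ∈ τ_X, V ∈ τ_Y (deduplicated):
  ∅ × ∅ = {} (∅)
  {36} × {x30} = {(36,x30)}
  {36} × {x32} = {(36,x32)}
  {37} × {x30} = {(37,x30)}
  {37} × {x32} = {(37,x32)}
  {36} × {x30, x32} = {(36,x30), (36,x32)}
  {36, 37} × {x30} = {(36,x30), (37,x30)}
  {36, 37} × {x32} = {(36,x32), (37,x32)}
  {37} × {x30, x32} = {(37,x30), (37,x32)}
  {36} × {x30, x31, x32} = {(36,x30), (36,x31), (36,x32)}
  {37} × {x30, x31, x32} = {(37,x30), (37,x31), (37,x32)}
  {36, 37} × {x30, x32} = {(36,x30), (36,x32), (37,x30), (37,x32)}
  {36, 37} × {x30, x31, x32} = {(36,x30), (36,x31), (36,x32), (37,x30), (37,x31), (37,x32)}
These 13 distinct sets form the basis B.
Close under arbitrary unions to get τ_{X×Y}; counting gives |τ_{X×Y}| = 25.


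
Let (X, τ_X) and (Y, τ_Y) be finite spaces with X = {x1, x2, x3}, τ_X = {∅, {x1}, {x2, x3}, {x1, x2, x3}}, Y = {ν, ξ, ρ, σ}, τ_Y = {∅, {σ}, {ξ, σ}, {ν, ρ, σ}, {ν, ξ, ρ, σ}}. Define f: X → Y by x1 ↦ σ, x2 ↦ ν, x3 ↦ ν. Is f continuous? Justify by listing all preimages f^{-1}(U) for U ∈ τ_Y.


f IS continuous.

Compute f^{-1}(U) for each U ∈ τ_Y:
  U = ∅: f^{-1}(U) = ∅ ∈ τ_X ✓.
  U = {σ}: f^{-1}(U) = {x1} ∈ τ_X ✓.
  U = {ξ, σ}: f^{-1}(U) = {x1} ∈ τ_X ✓.
  U = {ν, ρ, σ}: f^{-1}(U) = {x1, x2, x3} ∈ τ_X ✓.
  U = {ν, ξ, ρ, σ}: f^{-1}(U) = {x1, x2, x3} ∈ τ_X ✓.
Every preimage lies in τ_X, so f IS continuous.


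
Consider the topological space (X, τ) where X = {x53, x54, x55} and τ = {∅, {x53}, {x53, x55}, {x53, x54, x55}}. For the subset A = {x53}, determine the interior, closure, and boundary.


int(A) = {x53}, cl(A) = {x53, x54, x55}, ∂A = {x54, x55}.

Closed sets in (X, τ) are complements of opens:
  closed(X, τ) = {∅, {x54}, {x54, x55}, {x53, x54, x55}}.
int(A) = ⋃ {U ∈ τ : U ⊆ A}. Opens contained in A: ∅, {x53}.
Taking the union of these: int(A) = {x53}.
cl(A) = ⋂ {C closed : A ⊆ C}. Closed sets containing A: {x53, x54, x55}.
Intersecting these: cl(A) = {x53, x54, x55}.
∂A = cl(A) ∖ int(A) = {x53, x54, x55} ∖ {x53} = {x54, x55}.


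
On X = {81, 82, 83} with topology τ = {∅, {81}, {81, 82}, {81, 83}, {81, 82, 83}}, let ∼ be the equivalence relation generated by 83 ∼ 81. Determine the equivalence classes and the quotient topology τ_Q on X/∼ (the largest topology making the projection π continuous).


X/∼ = {[81=83], [82]}; |τ_Q| = 3.

Equivalence classes: [81=83], [82].
Quotient map π: X → X/∼ sends 81 ↦ [81=83], 82 ↦ [82], 83 ↦ [81=83].
For each subset V ⊆ X/∼, compute π^{-1}(V) ⊆ X and check whether π^{-1}(V) ∈ τ. V is open in τ_Q iff π^{-1}(V) ∈ τ.
  V = {}: π^{-1}(V) = ∅ ∈ τ ✓.
  V = {[81=83]}: π^{-1}(V) = {81, 83} ∈ τ ✓.
  V = {[82]}: π^{-1}(V) = {82} ∉ τ ✗.
  V = {[81=83], [82]}: π^{-1}(V) = {81, 82, 83} ∈ τ ✓.
Open sets in the quotient: τ_Q = {{}, {[81=83]}, {[81=83], [82]}} (3 elements).


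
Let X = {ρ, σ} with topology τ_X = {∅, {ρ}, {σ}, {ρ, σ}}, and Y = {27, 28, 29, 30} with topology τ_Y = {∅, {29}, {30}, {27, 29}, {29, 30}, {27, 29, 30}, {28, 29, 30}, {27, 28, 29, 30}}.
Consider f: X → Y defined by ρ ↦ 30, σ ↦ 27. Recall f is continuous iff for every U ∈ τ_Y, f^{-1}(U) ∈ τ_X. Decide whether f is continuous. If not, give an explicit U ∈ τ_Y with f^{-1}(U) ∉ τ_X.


f IS continuous.

Compute f^{-1}(U) for each U ∈ τ_Y:
  U = ∅: f^{-1}(U) = ∅ ∈ τ_X ✓.
  U = {29}: f^{-1}(U) = ∅ ∈ τ_X ✓.
  U = {30}: f^{-1}(U) = {ρ} ∈ τ_X ✓.
  U = {27, 29}: f^{-1}(U) = {σ} ∈ τ_X ✓.
  U = {29, 30}: f^{-1}(U) = {ρ} ∈ τ_X ✓.
  U = {27, 29, 30}: f^{-1}(U) = {ρ, σ} ∈ τ_X ✓.
  U = {28, 29, 30}: f^{-1}(U) = {ρ} ∈ τ_X ✓.
  U = {27, 28, 29, 30}: f^{-1}(U) = {ρ, σ} ∈ τ_X ✓.
Every preimage lies in τ_X, so f IS continuous.


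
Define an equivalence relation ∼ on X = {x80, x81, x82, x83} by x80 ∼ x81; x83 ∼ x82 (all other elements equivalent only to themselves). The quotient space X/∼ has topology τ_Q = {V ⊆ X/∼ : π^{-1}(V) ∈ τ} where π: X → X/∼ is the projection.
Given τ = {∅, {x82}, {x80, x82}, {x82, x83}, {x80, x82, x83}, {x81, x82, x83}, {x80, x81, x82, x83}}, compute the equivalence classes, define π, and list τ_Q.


X/∼ = {[x80=x81], [x82=x83]}; |τ_Q| = 3.

Equivalence classes: [x80=x81], [x82=x83].
Quotient map π: X → X/∼ sends x80 ↦ [x80=x81], x81 ↦ [x80=x81], x82 ↦ [x82=x83], x83 ↦ [x82=x83].
For each subset V ⊆ X/∼, compute π^{-1}(V) ⊆ X and check whether π^{-1}(V) ∈ τ. V is open in τ_Q iff π^{-1}(V) ∈ τ.
  V = {}: π^{-1}(V) = ∅ ∈ τ ✓.
  V = {[x80=x81]}: π^{-1}(V) = {x80, x81} ∉ τ ✗.
  V = {[x82=x83]}: π^{-1}(V) = {x82, x83} ∈ τ ✓.
  V = {[x80=x81], [x82=x83]}: π^{-1}(V) = {x80, x81, x82, x83} ∈ τ ✓.
Open sets in the quotient: τ_Q = {{}, {[x82=x83]}, {[x80=x81], [x82=x83]}} (3 elements).


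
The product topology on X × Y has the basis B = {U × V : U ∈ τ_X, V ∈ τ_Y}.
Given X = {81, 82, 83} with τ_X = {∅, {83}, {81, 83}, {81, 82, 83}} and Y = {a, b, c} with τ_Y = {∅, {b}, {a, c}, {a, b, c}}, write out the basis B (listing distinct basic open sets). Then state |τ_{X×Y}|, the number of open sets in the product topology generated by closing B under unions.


Basis B = {∅ × ∅, {83} × {b}, {81, 83} × {b}, {83} × {a, c}, {81, 82, 83} × {b}, {83} × {a, b, c}, {81, 83} × {a, c}, {81, 83} × {a, b, c}, {81, 82, 83} × {a, c}, {81, 82, 83} × {a, b, c}}; |τ_{X×Y}| = 16.

Enumerate products U × V with U ∈ τ_X, V ∈ τ_Y (deduplicated):
  ∅ × ∅ = {} (∅)
  {83} × {b} = {(83,b)}
  {81, 83} × {b} = {(81,b), (83,b)}
  {83} × {a, c} = {(83,a), (83,c)}
  {81, 82, 83} × {b} = {(81,b), (82,b), (83,b)}
  {83} × {a, b, c} = {(83,a), (83,b), (83,c)}
  {81, 83} × {a, c} = {(81,a), (81,c), (83,a), (83,c)}
  {81, 83} × {a, b, c} = {(81,a), (81,b), (81,c), (83,a), (83,b), (83,c)}
  {81, 82, 83} × {a, c} = {(81,a), (81,c), (82,a), (82,c), (83,a), (83,c)}
  {81, 82, 83} × {a, b, c} = {(81,a), (81,b), (81,c), (82,a), (82,b), (82,c), (83,a), (83,b), (83,c)}
These 10 distinct sets form the basis B.
Close under arbitrary unions to get τ_{X×Y}; counting gives |τ_{X×Y}| = 16.


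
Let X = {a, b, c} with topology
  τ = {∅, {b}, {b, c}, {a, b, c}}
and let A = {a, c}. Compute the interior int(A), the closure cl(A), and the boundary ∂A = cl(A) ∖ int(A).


int(A) = ∅, cl(A) = {a, c}, ∂A = {a, c}.

Closed sets in (X, τ) are complements of opens:
  closed(X, τ) = {∅, {a}, {a, c}, {a, b, c}}.
int(A) = ⋃ {U ∈ τ : U ⊆ A}. Opens contained in A: ∅.
Taking the union of these: int(A) = ∅.
cl(A) = ⋂ {C closed : A ⊆ C}. Closed sets containing A: {a, c}, {a, b, c}.
Intersecting these: cl(A) = {a, c}.
∂A = cl(A) ∖ int(A) = {a, c} ∖ ∅ = {a, c}.


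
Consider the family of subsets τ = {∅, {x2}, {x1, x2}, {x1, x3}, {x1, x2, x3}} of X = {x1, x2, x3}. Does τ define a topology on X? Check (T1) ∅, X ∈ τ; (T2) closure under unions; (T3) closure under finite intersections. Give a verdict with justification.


τ is NOT a topology on X.

Axiom (T1): ∅ ∈ τ? Yes; X ∈ τ? Yes.
Axiom (T2/T3): check pairwise unions and intersections of members of τ.
Counterexample for (T3): {x1, x2} ∩ {x1, x3} = {x1} ∉ τ. Therefore τ is NOT a topology.


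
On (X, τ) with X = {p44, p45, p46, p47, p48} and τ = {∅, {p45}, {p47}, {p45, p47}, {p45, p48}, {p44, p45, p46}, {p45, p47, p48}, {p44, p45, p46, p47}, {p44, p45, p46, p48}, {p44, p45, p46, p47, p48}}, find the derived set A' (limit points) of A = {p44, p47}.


A' = {p46}

For each x ∈ X, list the open sets U ∈ τ with x ∈ U, then check whether U ∩ (A ∖ {x}) ≠ ∅ for every such U.
  x = p44: open {p44, p45, p46} ∋ x has {p44, p45, p46} ∩ (A ∖ {p44}) = ∅, so x is NOT a limit point.
  x = p45: open {p45} ∋ x has {p45} ∩ (A ∖ {p45}) = ∅, so x is NOT a limit point.
  x = p46: opens ∋ x are {p44, p45, p46}, {p44, p45, p46, p47}, {p44, p45, p46, p48}, {p44, p45, p46, p47, p48}; each meets A ∖ {p46}, so x IS a limit point.
  x = p47: open {p47} ∋ x has {p47} ∩ (A ∖ {p47}) = ∅, so x is NOT a limit point.
  x = p48: open {p45, p48} ∋ x has {p45, p48} ∩ (A ∖ {p48}) = ∅, so x is NOT a limit point.
Collecting: A' = {p46}.


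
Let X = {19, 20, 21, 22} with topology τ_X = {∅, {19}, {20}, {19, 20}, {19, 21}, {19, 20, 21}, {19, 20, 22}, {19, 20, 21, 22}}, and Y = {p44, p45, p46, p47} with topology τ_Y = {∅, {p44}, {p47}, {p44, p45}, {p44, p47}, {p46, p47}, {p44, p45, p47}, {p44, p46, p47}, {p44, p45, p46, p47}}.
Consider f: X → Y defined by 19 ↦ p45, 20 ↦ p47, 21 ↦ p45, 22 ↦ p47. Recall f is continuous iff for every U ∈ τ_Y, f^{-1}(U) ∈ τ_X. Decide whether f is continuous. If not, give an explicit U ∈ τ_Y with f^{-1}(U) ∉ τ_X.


f is NOT continuous.

Compute f^{-1}(U) for each U ∈ τ_Y:
  U = ∅: f^{-1}(U) = ∅ ∈ τ_X ✓.
  U = {p44}: f^{-1}(U) = ∅ ∈ τ_X ✓.
  U = {p47}: f^{-1}(U) = {20, 22} ∉ τ_X ✗.
  U = {p44, p45}: f^{-1}(U) = {19, 21} ∈ τ_X ✓.
  U = {p44, p47}: f^{-1}(U) = {20, 22} ∉ τ_X ✗.
  U = {p46, p47}: f^{-1}(U) = {20, 22} ∉ τ_X ✗.
  U = {p44, p45, p47}: f^{-1}(U) = {19, 20, 21, 22} ∈ τ_X ✓.
  U = {p44, p46, p47}: f^{-1}(U) = {20, 22} ∉ τ_X ✗.
  U = {p44, p45, p46, p47}: f^{-1}(U) = {19, 20, 21, 22} ∈ τ_X ✓.
Found U = {p47} with f^{-1}(U) = {20, 22} not in τ_X. Therefore f is NOT continuous.


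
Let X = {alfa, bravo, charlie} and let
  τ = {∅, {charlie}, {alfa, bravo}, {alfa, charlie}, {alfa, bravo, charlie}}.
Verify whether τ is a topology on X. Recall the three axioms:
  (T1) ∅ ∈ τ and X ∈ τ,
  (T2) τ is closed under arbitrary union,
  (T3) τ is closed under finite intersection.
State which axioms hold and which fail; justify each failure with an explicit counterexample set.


τ is NOT a topology on X.

Axiom (T1): ∅ ∈ τ? Yes; X ∈ τ? Yes.
Axiom (T2/T3): check pairwise unions and intersections of members of τ.
Counterexample for (T3): {alfa, bravo} ∩ {alfa, charlie} = {alfa} ∉ τ. Therefore τ is NOT a topology.


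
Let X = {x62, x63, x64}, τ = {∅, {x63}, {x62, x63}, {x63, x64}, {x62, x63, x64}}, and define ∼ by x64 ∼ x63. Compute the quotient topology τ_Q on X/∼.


X/∼ = {[x62], [x63=x64]}; |τ_Q| = 3.

Equivalence classes: [x62], [x63=x64].
Quotient map π: X → X/∼ sends x62 ↦ [x62], x63 ↦ [x63=x64], x64 ↦ [x63=x64].
For each subset V ⊆ X/∼, compute π^{-1}(V) ⊆ X and check whether π^{-1}(V) ∈ τ. V is open in τ_Q iff π^{-1}(V) ∈ τ.
  V = {}: π^{-1}(V) = ∅ ∈ τ ✓.
  V = {[x62]}: π^{-1}(V) = {x62} ∉ τ ✗.
  V = {[x63=x64]}: π^{-1}(V) = {x63, x64} ∈ τ ✓.
  V = {[x62], [x63=x64]}: π^{-1}(V) = {x62, x63, x64} ∈ τ ✓.
Open sets in the quotient: τ_Q = {{}, {[x63=x64]}, {[x62], [x63=x64]}} (3 elements).


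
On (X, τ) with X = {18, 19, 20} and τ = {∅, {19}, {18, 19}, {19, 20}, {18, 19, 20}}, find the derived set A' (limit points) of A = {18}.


A' = ∅

For each x ∈ X, list the open sets U ∈ τ with x ∈ U, then check whether U ∩ (A ∖ {x}) ≠ ∅ for every such U.
  x = 18: open {18, 19} ∋ x has {18, 19} ∩ (A ∖ {18}) = ∅, so x is NOT a limit point.
  x = 19: open {19} ∋ x has {19} ∩ (A ∖ {19}) = ∅, so x is NOT a limit point.
  x = 20: open {19, 20} ∋ x has {19, 20} ∩ (A ∖ {20}) = ∅, so x is NOT a limit point.
Collecting: A' = ∅.


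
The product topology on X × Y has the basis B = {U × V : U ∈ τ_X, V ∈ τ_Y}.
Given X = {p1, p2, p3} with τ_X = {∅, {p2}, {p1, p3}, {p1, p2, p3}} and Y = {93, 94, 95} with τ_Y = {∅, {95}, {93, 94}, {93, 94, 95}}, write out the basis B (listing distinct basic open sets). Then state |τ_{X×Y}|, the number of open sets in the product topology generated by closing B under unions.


Basis B = {∅ × ∅, {p2} × {95}, {p1, p3} × {95}, {p2} × {93, 94}, {p1, p2, p3} × {95}, {p2} × {93, 94, 95}, {p1, p3} × {93, 94}, {p1, p3} × {93, 94, 95}, {p1, p2, p3} × {93, 94}, {p1, p2, p3} × {93, 94, 95}}; |τ_{X×Y}| = 16.

Enumerate products U × V with U ∈ τ_X, V ∈ τ_Y (deduplicated):
  ∅ × ∅ = {} (∅)
  {p2} × {95} = {(p2,95)}
  {p1, p3} × {95} = {(p1,95), (p3,95)}
  {p2} × {93, 94} = {(p2,93), (p2,94)}
  {p1, p2, p3} × {95} = {(p1,95), (p2,95), (p3,95)}
  {p2} × {93, 94, 95} = {(p2,93), (p2,94), (p2,95)}
  {p1, p3} × {93, 94} = {(p1,93), (p1,94), (p3,93), (p3,94)}
  {p1, p3} × {93, 94, 95} = {(p1,93), (p1,94), (p1,95), (p3,93), (p3,94), (p3,95)}
  {p1, p2, p3} × {93, 94} = {(p1,93), (p1,94), (p2,93), (p2,94), (p3,93), (p3,94)}
  {p1, p2, p3} × {93, 94, 95} = {(p1,93), (p1,94), (p1,95), (p2,93), (p2,94), (p2,95), (p3,93), (p3,94), (p3,95)}
These 10 distinct sets form the basis B.
Close under arbitrary unions to get τ_{X×Y}; counting gives |τ_{X×Y}| = 16.


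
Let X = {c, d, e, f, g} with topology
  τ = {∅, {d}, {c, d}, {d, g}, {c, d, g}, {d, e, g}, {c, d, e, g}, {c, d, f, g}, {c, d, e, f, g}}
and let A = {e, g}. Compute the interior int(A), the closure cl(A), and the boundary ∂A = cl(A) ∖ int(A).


int(A) = ∅, cl(A) = {e, f, g}, ∂A = {e, f, g}.

Closed sets in (X, τ) are complements of opens:
  closed(X, τ) = {∅, {e}, {f}, {c, f}, {e, f}, {c, e, f}, {e, f, g}, {c, e, f, g}, {c, d, e, f, g}}.
int(A) = ⋃ {U ∈ τ : U ⊆ A}. Opens contained in A: ∅.
Taking the union of these: int(A) = ∅.
cl(A) = ⋂ {C closed : A ⊆ C}. Closed sets containing A: {e, f, g}, {c, e, f, g}, {c, d, e, f, g}.
Intersecting these: cl(A) = {e, f, g}.
∂A = cl(A) ∖ int(A) = {e, f, g} ∖ ∅ = {e, f, g}.


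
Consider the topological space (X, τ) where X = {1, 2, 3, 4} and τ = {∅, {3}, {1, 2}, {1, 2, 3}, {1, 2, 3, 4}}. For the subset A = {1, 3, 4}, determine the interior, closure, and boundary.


int(A) = {3}, cl(A) = {1, 2, 3, 4}, ∂A = {1, 2, 4}.

Closed sets in (X, τ) are complements of opens:
  closed(X, τ) = {∅, {4}, {3, 4}, {1, 2, 4}, {1, 2, 3, 4}}.
int(A) = ⋃ {U ∈ τ : U ⊆ A}. Opens contained in A: ∅, {3}.
Taking the union of these: int(A) = {3}.
cl(A) = ⋂ {C closed : A ⊆ C}. Closed sets containing A: {1, 2, 3, 4}.
Intersecting these: cl(A) = {1, 2, 3, 4}.
∂A = cl(A) ∖ int(A) = {1, 2, 3, 4} ∖ {3} = {1, 2, 4}.


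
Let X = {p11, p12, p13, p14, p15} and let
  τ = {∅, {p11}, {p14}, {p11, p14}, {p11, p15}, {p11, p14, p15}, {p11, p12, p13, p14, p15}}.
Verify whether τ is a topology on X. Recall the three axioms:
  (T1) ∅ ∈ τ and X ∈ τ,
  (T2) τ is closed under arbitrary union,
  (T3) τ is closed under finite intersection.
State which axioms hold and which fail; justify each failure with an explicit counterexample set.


τ IS a topology on X.

Axiom (T1): ∅ ∈ τ? Yes; X ∈ τ? Yes.
Axiom (T2/T3): check pairwise unions and intersections of members of τ.
All pairwise intersections and unions checked — each lies in τ. Therefore τ satisfies (T1), (T2), (T3): it IS a topology on X.


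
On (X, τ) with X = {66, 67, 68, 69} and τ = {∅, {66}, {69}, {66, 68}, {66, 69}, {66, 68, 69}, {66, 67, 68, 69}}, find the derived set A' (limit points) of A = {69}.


A' = {67}

For each x ∈ X, list the open sets U ∈ τ with x ∈ U, then check whether U ∩ (A ∖ {x}) ≠ ∅ for every such U.
  x = 66: open {66} ∋ x has {66} ∩ (A ∖ {66}) = ∅, so x is NOT a limit point.
  x = 67: opens ∋ x are {66, 67, 68, 69}; each meets A ∖ {67}, so x IS a limit point.
  x = 68: open {66, 68} ∋ x has {66, 68} ∩ (A ∖ {68}) = ∅, so x is NOT a limit point.
  x = 69: open {69} ∋ x has {69} ∩ (A ∖ {69}) = ∅, so x is NOT a limit point.
Collecting: A' = {67}.


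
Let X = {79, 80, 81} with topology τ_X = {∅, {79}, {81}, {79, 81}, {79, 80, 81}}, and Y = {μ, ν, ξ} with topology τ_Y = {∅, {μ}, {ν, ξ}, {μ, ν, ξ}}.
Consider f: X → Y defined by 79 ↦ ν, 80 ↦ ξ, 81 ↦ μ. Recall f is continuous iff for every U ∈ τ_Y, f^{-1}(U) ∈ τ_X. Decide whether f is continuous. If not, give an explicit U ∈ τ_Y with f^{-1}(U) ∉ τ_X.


f is NOT continuous.

Compute f^{-1}(U) for each U ∈ τ_Y:
  U = ∅: f^{-1}(U) = ∅ ∈ τ_X ✓.
  U = {μ}: f^{-1}(U) = {81} ∈ τ_X ✓.
  U = {ν, ξ}: f^{-1}(U) = {79, 80} ∉ τ_X ✗.
  U = {μ, ν, ξ}: f^{-1}(U) = {79, 80, 81} ∈ τ_X ✓.
Found U = {ν, ξ} with f^{-1}(U) = {79, 80} not in τ_X. Therefore f is NOT continuous.


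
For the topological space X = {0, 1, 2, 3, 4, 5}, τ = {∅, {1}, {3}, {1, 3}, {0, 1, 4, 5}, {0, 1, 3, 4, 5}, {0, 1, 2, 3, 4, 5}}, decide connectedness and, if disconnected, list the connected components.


(X, τ) is connected.

Find clopen sets (U ∈ τ with X ∖ U ∈ τ):
  U = ∅, X ∖ U = {0, 1, 2, 3, 4, 5} — both open, so U is clopen.
  U = {0, 1, 2, 3, 4, 5}, X ∖ U = ∅ — both open, so U is clopen.
Only trivial clopens (∅ and X) exist, so (X, τ) is connected.
Compute connected components by grouping points that agree on all clopens:
  component: {0, 1, 2, 3, 4, 5}


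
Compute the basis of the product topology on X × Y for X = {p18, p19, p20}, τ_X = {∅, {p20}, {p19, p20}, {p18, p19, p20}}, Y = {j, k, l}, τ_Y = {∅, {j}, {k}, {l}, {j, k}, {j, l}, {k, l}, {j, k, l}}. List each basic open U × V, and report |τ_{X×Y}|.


Basis B = {∅ × ∅, {p20} × {j}, {p20} × {k}, {p20} × {l}, {p19, p20} × {j}, {p19, p20} × {k}, {p19, p20} × {l}, {p20} × {j, k}, {p20} × {j, l}, {p20} × {k, l}, {p18, p19, p20} × {j}, {p18, p19, p20} × {k}, {p18, p19, p20} × {l}, {p20} × {j, k, l}, {p19, p20} × {j, k}, {p19, p20} × {j, l}, {p19, p20} × {k, l}, {p18, p19, p20} × {j, k}, {p18, p19, p20} × {j, l}, {p18, p19, p20} × {k, l}, {p19, p20} × {j, k, l}, {p18, p19, p20} × {j, k, l}}; |τ_{X×Y}| = 64.

Enumerate products U × V with U ∈ τ_X, V ∈ τ_Y (deduplicated):
  ∅ × ∅ = {} (∅)
  {p20} × {j} = {(p20,j)}
  {p20} × {k} = {(p20,k)}
  {p20} × {l} = {(p20,l)}
  {p19, p20} × {j} = {(p19,j), (p20,j)}
  {p19, p20} × {k} = {(p19,k), (p20,k)}
  {p19, p20} × {l} = {(p19,l), (p20,l)}
  {p20} × {j, k} = {(p20,j), (p20,k)}
  {p20} × {j, l} = {(p20,j), (p20,l)}
  {p20} × {k, l} = {(p20,k), (p20,l)}
  {p18, p19, p20} × {j} = {(p18,j), (p19,j), (p20,j)}
  {p18, p19, p20} × {k} = {(p18,k), (p19,k), (p20,k)}
  {p18, p19, p20} × {l} = {(p18,l), (p19,l), (p20,l)}
  {p20} × {j, k, l} = {(p20,j), (p20,k), (p20,l)}
  {p19, p20} × {j, k} = {(p19,j), (p19,k), (p20,j), (p20,k)}
  {p19, p20} × {j, l} = {(p19,j), (p19,l), (p20,j), (p20,l)}
  {p19, p20} × {k, l} = {(p19,k), (p19,l), (p20,k), (p20,l)}
  {p18, p19, p20} × {j, k} = {(p18,j), (p18,k), (p19,j), (p19,k), (p20,j), (p20,k)}
  {p18, p19, p20} × {j, l} = {(p18,j), (p18,l), (p19,j), (p19,l), (p20,j), (p20,l)}
  {p18, p19, p20} × {k, l} = {(p18,k), (p18,l), (p19,k), (p19,l), (p20,k), (p20,l)}
  {p19, p20} × {j, k, l} = {(p19,j), (p19,k), (p19,l), (p20,j), (p20,k), (p20,l)}
  {p18, p19, p20} × {j, k, l} = {(p18,j), (p18,k), (p18,l), (p19,j), (p19,k), (p19,l), (p20,j), (p20,k), (p20,l)}
These 22 distinct sets form the basis B.
Close under arbitrary unions to get τ_{X×Y}; counting gives |τ_{X×Y}| = 64.
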